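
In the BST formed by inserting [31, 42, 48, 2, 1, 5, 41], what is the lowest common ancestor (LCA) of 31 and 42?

Tree insertion order: [31, 42, 48, 2, 1, 5, 41]
Tree (level-order array): [31, 2, 42, 1, 5, 41, 48]
In a BST, the LCA of p=31, q=42 is the first node v on the
root-to-leaf path with p <= v <= q (go left if both < v, right if both > v).
Walk from root:
  at 31: 31 <= 31 <= 42, this is the LCA
LCA = 31


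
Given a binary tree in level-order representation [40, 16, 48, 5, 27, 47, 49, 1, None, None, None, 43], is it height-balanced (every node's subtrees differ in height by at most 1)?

Tree (level-order array): [40, 16, 48, 5, 27, 47, 49, 1, None, None, None, 43]
Definition: a tree is height-balanced if, at every node, |h(left) - h(right)| <= 1 (empty subtree has height -1).
Bottom-up per-node check:
  node 1: h_left=-1, h_right=-1, diff=0 [OK], height=0
  node 5: h_left=0, h_right=-1, diff=1 [OK], height=1
  node 27: h_left=-1, h_right=-1, diff=0 [OK], height=0
  node 16: h_left=1, h_right=0, diff=1 [OK], height=2
  node 43: h_left=-1, h_right=-1, diff=0 [OK], height=0
  node 47: h_left=0, h_right=-1, diff=1 [OK], height=1
  node 49: h_left=-1, h_right=-1, diff=0 [OK], height=0
  node 48: h_left=1, h_right=0, diff=1 [OK], height=2
  node 40: h_left=2, h_right=2, diff=0 [OK], height=3
All nodes satisfy the balance condition.
Result: Balanced


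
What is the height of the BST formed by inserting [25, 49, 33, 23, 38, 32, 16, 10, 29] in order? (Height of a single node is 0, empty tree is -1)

Insertion order: [25, 49, 33, 23, 38, 32, 16, 10, 29]
Tree (level-order array): [25, 23, 49, 16, None, 33, None, 10, None, 32, 38, None, None, 29]
Compute height bottom-up (empty subtree = -1):
  height(10) = 1 + max(-1, -1) = 0
  height(16) = 1 + max(0, -1) = 1
  height(23) = 1 + max(1, -1) = 2
  height(29) = 1 + max(-1, -1) = 0
  height(32) = 1 + max(0, -1) = 1
  height(38) = 1 + max(-1, -1) = 0
  height(33) = 1 + max(1, 0) = 2
  height(49) = 1 + max(2, -1) = 3
  height(25) = 1 + max(2, 3) = 4
Height = 4


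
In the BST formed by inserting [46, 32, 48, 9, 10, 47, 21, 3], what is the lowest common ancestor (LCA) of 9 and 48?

Tree insertion order: [46, 32, 48, 9, 10, 47, 21, 3]
Tree (level-order array): [46, 32, 48, 9, None, 47, None, 3, 10, None, None, None, None, None, 21]
In a BST, the LCA of p=9, q=48 is the first node v on the
root-to-leaf path with p <= v <= q (go left if both < v, right if both > v).
Walk from root:
  at 46: 9 <= 46 <= 48, this is the LCA
LCA = 46


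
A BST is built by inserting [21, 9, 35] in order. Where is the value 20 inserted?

Starting tree (level order): [21, 9, 35]
Insertion path: 21 -> 9
Result: insert 20 as right child of 9
Final tree (level order): [21, 9, 35, None, 20]


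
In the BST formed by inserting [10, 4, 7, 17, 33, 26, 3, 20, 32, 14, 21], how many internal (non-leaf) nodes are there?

Tree built from: [10, 4, 7, 17, 33, 26, 3, 20, 32, 14, 21]
Tree (level-order array): [10, 4, 17, 3, 7, 14, 33, None, None, None, None, None, None, 26, None, 20, 32, None, 21]
Rule: An internal node has at least one child.
Per-node child counts:
  node 10: 2 child(ren)
  node 4: 2 child(ren)
  node 3: 0 child(ren)
  node 7: 0 child(ren)
  node 17: 2 child(ren)
  node 14: 0 child(ren)
  node 33: 1 child(ren)
  node 26: 2 child(ren)
  node 20: 1 child(ren)
  node 21: 0 child(ren)
  node 32: 0 child(ren)
Matching nodes: [10, 4, 17, 33, 26, 20]
Count of internal (non-leaf) nodes: 6


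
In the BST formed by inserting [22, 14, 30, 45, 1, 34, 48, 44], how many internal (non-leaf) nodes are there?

Tree built from: [22, 14, 30, 45, 1, 34, 48, 44]
Tree (level-order array): [22, 14, 30, 1, None, None, 45, None, None, 34, 48, None, 44]
Rule: An internal node has at least one child.
Per-node child counts:
  node 22: 2 child(ren)
  node 14: 1 child(ren)
  node 1: 0 child(ren)
  node 30: 1 child(ren)
  node 45: 2 child(ren)
  node 34: 1 child(ren)
  node 44: 0 child(ren)
  node 48: 0 child(ren)
Matching nodes: [22, 14, 30, 45, 34]
Count of internal (non-leaf) nodes: 5


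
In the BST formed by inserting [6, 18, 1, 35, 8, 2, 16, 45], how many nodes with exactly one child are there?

Tree built from: [6, 18, 1, 35, 8, 2, 16, 45]
Tree (level-order array): [6, 1, 18, None, 2, 8, 35, None, None, None, 16, None, 45]
Rule: These are nodes with exactly 1 non-null child.
Per-node child counts:
  node 6: 2 child(ren)
  node 1: 1 child(ren)
  node 2: 0 child(ren)
  node 18: 2 child(ren)
  node 8: 1 child(ren)
  node 16: 0 child(ren)
  node 35: 1 child(ren)
  node 45: 0 child(ren)
Matching nodes: [1, 8, 35]
Count of nodes with exactly one child: 3


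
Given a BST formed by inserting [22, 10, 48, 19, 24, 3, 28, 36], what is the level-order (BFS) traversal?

Tree insertion order: [22, 10, 48, 19, 24, 3, 28, 36]
Tree (level-order array): [22, 10, 48, 3, 19, 24, None, None, None, None, None, None, 28, None, 36]
BFS from the root, enqueuing left then right child of each popped node:
  queue [22] -> pop 22, enqueue [10, 48], visited so far: [22]
  queue [10, 48] -> pop 10, enqueue [3, 19], visited so far: [22, 10]
  queue [48, 3, 19] -> pop 48, enqueue [24], visited so far: [22, 10, 48]
  queue [3, 19, 24] -> pop 3, enqueue [none], visited so far: [22, 10, 48, 3]
  queue [19, 24] -> pop 19, enqueue [none], visited so far: [22, 10, 48, 3, 19]
  queue [24] -> pop 24, enqueue [28], visited so far: [22, 10, 48, 3, 19, 24]
  queue [28] -> pop 28, enqueue [36], visited so far: [22, 10, 48, 3, 19, 24, 28]
  queue [36] -> pop 36, enqueue [none], visited so far: [22, 10, 48, 3, 19, 24, 28, 36]
Result: [22, 10, 48, 3, 19, 24, 28, 36]


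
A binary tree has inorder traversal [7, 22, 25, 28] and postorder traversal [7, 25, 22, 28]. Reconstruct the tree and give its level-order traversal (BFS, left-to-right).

Inorder:   [7, 22, 25, 28]
Postorder: [7, 25, 22, 28]
Algorithm: postorder visits root last, so walk postorder right-to-left;
each value is the root of the current inorder slice — split it at that
value, recurse on the right subtree first, then the left.
Recursive splits:
  root=28; inorder splits into left=[7, 22, 25], right=[]
  root=22; inorder splits into left=[7], right=[25]
  root=25; inorder splits into left=[], right=[]
  root=7; inorder splits into left=[], right=[]
Reconstructed level-order: [28, 22, 7, 25]


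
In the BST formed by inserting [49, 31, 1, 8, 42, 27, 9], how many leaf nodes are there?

Tree built from: [49, 31, 1, 8, 42, 27, 9]
Tree (level-order array): [49, 31, None, 1, 42, None, 8, None, None, None, 27, 9]
Rule: A leaf has 0 children.
Per-node child counts:
  node 49: 1 child(ren)
  node 31: 2 child(ren)
  node 1: 1 child(ren)
  node 8: 1 child(ren)
  node 27: 1 child(ren)
  node 9: 0 child(ren)
  node 42: 0 child(ren)
Matching nodes: [9, 42]
Count of leaf nodes: 2


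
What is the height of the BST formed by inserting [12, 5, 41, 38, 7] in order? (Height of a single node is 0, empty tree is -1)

Insertion order: [12, 5, 41, 38, 7]
Tree (level-order array): [12, 5, 41, None, 7, 38]
Compute height bottom-up (empty subtree = -1):
  height(7) = 1 + max(-1, -1) = 0
  height(5) = 1 + max(-1, 0) = 1
  height(38) = 1 + max(-1, -1) = 0
  height(41) = 1 + max(0, -1) = 1
  height(12) = 1 + max(1, 1) = 2
Height = 2


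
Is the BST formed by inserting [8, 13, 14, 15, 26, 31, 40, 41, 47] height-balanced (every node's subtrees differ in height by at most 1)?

Tree (level-order array): [8, None, 13, None, 14, None, 15, None, 26, None, 31, None, 40, None, 41, None, 47]
Definition: a tree is height-balanced if, at every node, |h(left) - h(right)| <= 1 (empty subtree has height -1).
Bottom-up per-node check:
  node 47: h_left=-1, h_right=-1, diff=0 [OK], height=0
  node 41: h_left=-1, h_right=0, diff=1 [OK], height=1
  node 40: h_left=-1, h_right=1, diff=2 [FAIL (|-1-1|=2 > 1)], height=2
  node 31: h_left=-1, h_right=2, diff=3 [FAIL (|-1-2|=3 > 1)], height=3
  node 26: h_left=-1, h_right=3, diff=4 [FAIL (|-1-3|=4 > 1)], height=4
  node 15: h_left=-1, h_right=4, diff=5 [FAIL (|-1-4|=5 > 1)], height=5
  node 14: h_left=-1, h_right=5, diff=6 [FAIL (|-1-5|=6 > 1)], height=6
  node 13: h_left=-1, h_right=6, diff=7 [FAIL (|-1-6|=7 > 1)], height=7
  node 8: h_left=-1, h_right=7, diff=8 [FAIL (|-1-7|=8 > 1)], height=8
Node 40 violates the condition: |-1 - 1| = 2 > 1.
Result: Not balanced


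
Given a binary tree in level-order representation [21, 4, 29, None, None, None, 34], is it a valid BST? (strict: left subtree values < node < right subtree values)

Level-order array: [21, 4, 29, None, None, None, 34]
Validate using subtree bounds (lo, hi): at each node, require lo < value < hi,
then recurse left with hi=value and right with lo=value.
Preorder trace (stopping at first violation):
  at node 21 with bounds (-inf, +inf): OK
  at node 4 with bounds (-inf, 21): OK
  at node 29 with bounds (21, +inf): OK
  at node 34 with bounds (29, +inf): OK
No violation found at any node.
Result: Valid BST


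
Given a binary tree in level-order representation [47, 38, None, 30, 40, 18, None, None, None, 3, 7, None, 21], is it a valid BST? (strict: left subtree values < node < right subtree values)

Level-order array: [47, 38, None, 30, 40, 18, None, None, None, 3, 7, None, 21]
Validate using subtree bounds (lo, hi): at each node, require lo < value < hi,
then recurse left with hi=value and right with lo=value.
Preorder trace (stopping at first violation):
  at node 47 with bounds (-inf, +inf): OK
  at node 38 with bounds (-inf, 47): OK
  at node 30 with bounds (-inf, 38): OK
  at node 18 with bounds (-inf, 30): OK
  at node 3 with bounds (-inf, 18): OK
  at node 21 with bounds (3, 18): VIOLATION
Node 21 violates its bound: not (3 < 21 < 18).
Result: Not a valid BST


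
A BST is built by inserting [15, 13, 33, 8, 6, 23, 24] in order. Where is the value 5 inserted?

Starting tree (level order): [15, 13, 33, 8, None, 23, None, 6, None, None, 24]
Insertion path: 15 -> 13 -> 8 -> 6
Result: insert 5 as left child of 6
Final tree (level order): [15, 13, 33, 8, None, 23, None, 6, None, None, 24, 5]


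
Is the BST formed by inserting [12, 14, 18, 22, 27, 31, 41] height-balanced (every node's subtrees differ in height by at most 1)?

Tree (level-order array): [12, None, 14, None, 18, None, 22, None, 27, None, 31, None, 41]
Definition: a tree is height-balanced if, at every node, |h(left) - h(right)| <= 1 (empty subtree has height -1).
Bottom-up per-node check:
  node 41: h_left=-1, h_right=-1, diff=0 [OK], height=0
  node 31: h_left=-1, h_right=0, diff=1 [OK], height=1
  node 27: h_left=-1, h_right=1, diff=2 [FAIL (|-1-1|=2 > 1)], height=2
  node 22: h_left=-1, h_right=2, diff=3 [FAIL (|-1-2|=3 > 1)], height=3
  node 18: h_left=-1, h_right=3, diff=4 [FAIL (|-1-3|=4 > 1)], height=4
  node 14: h_left=-1, h_right=4, diff=5 [FAIL (|-1-4|=5 > 1)], height=5
  node 12: h_left=-1, h_right=5, diff=6 [FAIL (|-1-5|=6 > 1)], height=6
Node 27 violates the condition: |-1 - 1| = 2 > 1.
Result: Not balanced


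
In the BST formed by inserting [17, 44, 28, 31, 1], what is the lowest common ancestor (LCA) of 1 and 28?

Tree insertion order: [17, 44, 28, 31, 1]
Tree (level-order array): [17, 1, 44, None, None, 28, None, None, 31]
In a BST, the LCA of p=1, q=28 is the first node v on the
root-to-leaf path with p <= v <= q (go left if both < v, right if both > v).
Walk from root:
  at 17: 1 <= 17 <= 28, this is the LCA
LCA = 17


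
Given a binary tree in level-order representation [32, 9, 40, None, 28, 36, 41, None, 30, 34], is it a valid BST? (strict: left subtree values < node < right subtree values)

Level-order array: [32, 9, 40, None, 28, 36, 41, None, 30, 34]
Validate using subtree bounds (lo, hi): at each node, require lo < value < hi,
then recurse left with hi=value and right with lo=value.
Preorder trace (stopping at first violation):
  at node 32 with bounds (-inf, +inf): OK
  at node 9 with bounds (-inf, 32): OK
  at node 28 with bounds (9, 32): OK
  at node 30 with bounds (28, 32): OK
  at node 40 with bounds (32, +inf): OK
  at node 36 with bounds (32, 40): OK
  at node 34 with bounds (32, 36): OK
  at node 41 with bounds (40, +inf): OK
No violation found at any node.
Result: Valid BST


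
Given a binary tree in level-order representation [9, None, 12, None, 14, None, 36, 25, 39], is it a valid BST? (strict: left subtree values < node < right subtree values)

Level-order array: [9, None, 12, None, 14, None, 36, 25, 39]
Validate using subtree bounds (lo, hi): at each node, require lo < value < hi,
then recurse left with hi=value and right with lo=value.
Preorder trace (stopping at first violation):
  at node 9 with bounds (-inf, +inf): OK
  at node 12 with bounds (9, +inf): OK
  at node 14 with bounds (12, +inf): OK
  at node 36 with bounds (14, +inf): OK
  at node 25 with bounds (14, 36): OK
  at node 39 with bounds (36, +inf): OK
No violation found at any node.
Result: Valid BST


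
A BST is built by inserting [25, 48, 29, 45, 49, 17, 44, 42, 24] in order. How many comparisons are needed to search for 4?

Search path for 4: 25 -> 17
Found: False
Comparisons: 2


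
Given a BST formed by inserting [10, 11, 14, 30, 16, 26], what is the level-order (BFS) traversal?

Tree insertion order: [10, 11, 14, 30, 16, 26]
Tree (level-order array): [10, None, 11, None, 14, None, 30, 16, None, None, 26]
BFS from the root, enqueuing left then right child of each popped node:
  queue [10] -> pop 10, enqueue [11], visited so far: [10]
  queue [11] -> pop 11, enqueue [14], visited so far: [10, 11]
  queue [14] -> pop 14, enqueue [30], visited so far: [10, 11, 14]
  queue [30] -> pop 30, enqueue [16], visited so far: [10, 11, 14, 30]
  queue [16] -> pop 16, enqueue [26], visited so far: [10, 11, 14, 30, 16]
  queue [26] -> pop 26, enqueue [none], visited so far: [10, 11, 14, 30, 16, 26]
Result: [10, 11, 14, 30, 16, 26]


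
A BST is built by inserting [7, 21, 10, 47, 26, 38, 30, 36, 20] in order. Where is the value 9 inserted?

Starting tree (level order): [7, None, 21, 10, 47, None, 20, 26, None, None, None, None, 38, 30, None, None, 36]
Insertion path: 7 -> 21 -> 10
Result: insert 9 as left child of 10
Final tree (level order): [7, None, 21, 10, 47, 9, 20, 26, None, None, None, None, None, None, 38, 30, None, None, 36]


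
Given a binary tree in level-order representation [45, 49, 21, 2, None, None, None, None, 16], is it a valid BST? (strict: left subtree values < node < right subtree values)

Level-order array: [45, 49, 21, 2, None, None, None, None, 16]
Validate using subtree bounds (lo, hi): at each node, require lo < value < hi,
then recurse left with hi=value and right with lo=value.
Preorder trace (stopping at first violation):
  at node 45 with bounds (-inf, +inf): OK
  at node 49 with bounds (-inf, 45): VIOLATION
Node 49 violates its bound: not (-inf < 49 < 45).
Result: Not a valid BST


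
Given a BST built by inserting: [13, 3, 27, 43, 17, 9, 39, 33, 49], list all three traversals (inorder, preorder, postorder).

Tree insertion order: [13, 3, 27, 43, 17, 9, 39, 33, 49]
Tree (level-order array): [13, 3, 27, None, 9, 17, 43, None, None, None, None, 39, 49, 33]
Inorder (L, root, R): [3, 9, 13, 17, 27, 33, 39, 43, 49]
Preorder (root, L, R): [13, 3, 9, 27, 17, 43, 39, 33, 49]
Postorder (L, R, root): [9, 3, 17, 33, 39, 49, 43, 27, 13]


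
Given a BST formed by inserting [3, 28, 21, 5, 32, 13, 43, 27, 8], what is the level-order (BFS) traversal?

Tree insertion order: [3, 28, 21, 5, 32, 13, 43, 27, 8]
Tree (level-order array): [3, None, 28, 21, 32, 5, 27, None, 43, None, 13, None, None, None, None, 8]
BFS from the root, enqueuing left then right child of each popped node:
  queue [3] -> pop 3, enqueue [28], visited so far: [3]
  queue [28] -> pop 28, enqueue [21, 32], visited so far: [3, 28]
  queue [21, 32] -> pop 21, enqueue [5, 27], visited so far: [3, 28, 21]
  queue [32, 5, 27] -> pop 32, enqueue [43], visited so far: [3, 28, 21, 32]
  queue [5, 27, 43] -> pop 5, enqueue [13], visited so far: [3, 28, 21, 32, 5]
  queue [27, 43, 13] -> pop 27, enqueue [none], visited so far: [3, 28, 21, 32, 5, 27]
  queue [43, 13] -> pop 43, enqueue [none], visited so far: [3, 28, 21, 32, 5, 27, 43]
  queue [13] -> pop 13, enqueue [8], visited so far: [3, 28, 21, 32, 5, 27, 43, 13]
  queue [8] -> pop 8, enqueue [none], visited so far: [3, 28, 21, 32, 5, 27, 43, 13, 8]
Result: [3, 28, 21, 32, 5, 27, 43, 13, 8]


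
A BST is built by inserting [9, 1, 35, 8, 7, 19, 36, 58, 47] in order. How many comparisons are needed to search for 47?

Search path for 47: 9 -> 35 -> 36 -> 58 -> 47
Found: True
Comparisons: 5


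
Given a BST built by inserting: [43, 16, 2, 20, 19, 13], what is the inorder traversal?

Tree insertion order: [43, 16, 2, 20, 19, 13]
Tree (level-order array): [43, 16, None, 2, 20, None, 13, 19]
Inorder traversal: [2, 13, 16, 19, 20, 43]


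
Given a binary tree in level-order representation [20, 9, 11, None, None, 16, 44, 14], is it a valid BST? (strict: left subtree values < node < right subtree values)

Level-order array: [20, 9, 11, None, None, 16, 44, 14]
Validate using subtree bounds (lo, hi): at each node, require lo < value < hi,
then recurse left with hi=value and right with lo=value.
Preorder trace (stopping at first violation):
  at node 20 with bounds (-inf, +inf): OK
  at node 9 with bounds (-inf, 20): OK
  at node 11 with bounds (20, +inf): VIOLATION
Node 11 violates its bound: not (20 < 11 < +inf).
Result: Not a valid BST


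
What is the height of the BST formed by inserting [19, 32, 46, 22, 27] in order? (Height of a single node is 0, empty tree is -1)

Insertion order: [19, 32, 46, 22, 27]
Tree (level-order array): [19, None, 32, 22, 46, None, 27]
Compute height bottom-up (empty subtree = -1):
  height(27) = 1 + max(-1, -1) = 0
  height(22) = 1 + max(-1, 0) = 1
  height(46) = 1 + max(-1, -1) = 0
  height(32) = 1 + max(1, 0) = 2
  height(19) = 1 + max(-1, 2) = 3
Height = 3


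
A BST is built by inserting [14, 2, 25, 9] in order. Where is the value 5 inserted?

Starting tree (level order): [14, 2, 25, None, 9]
Insertion path: 14 -> 2 -> 9
Result: insert 5 as left child of 9
Final tree (level order): [14, 2, 25, None, 9, None, None, 5]


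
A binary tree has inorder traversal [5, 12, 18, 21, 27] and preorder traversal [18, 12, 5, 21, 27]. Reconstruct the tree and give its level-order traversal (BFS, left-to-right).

Inorder:  [5, 12, 18, 21, 27]
Preorder: [18, 12, 5, 21, 27]
Algorithm: preorder visits root first, so consume preorder in order;
for each root, split the current inorder slice at that value into
left-subtree inorder and right-subtree inorder, then recurse.
Recursive splits:
  root=18; inorder splits into left=[5, 12], right=[21, 27]
  root=12; inorder splits into left=[5], right=[]
  root=5; inorder splits into left=[], right=[]
  root=21; inorder splits into left=[], right=[27]
  root=27; inorder splits into left=[], right=[]
Reconstructed level-order: [18, 12, 21, 5, 27]


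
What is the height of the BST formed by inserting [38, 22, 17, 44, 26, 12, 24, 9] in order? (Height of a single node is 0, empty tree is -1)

Insertion order: [38, 22, 17, 44, 26, 12, 24, 9]
Tree (level-order array): [38, 22, 44, 17, 26, None, None, 12, None, 24, None, 9]
Compute height bottom-up (empty subtree = -1):
  height(9) = 1 + max(-1, -1) = 0
  height(12) = 1 + max(0, -1) = 1
  height(17) = 1 + max(1, -1) = 2
  height(24) = 1 + max(-1, -1) = 0
  height(26) = 1 + max(0, -1) = 1
  height(22) = 1 + max(2, 1) = 3
  height(44) = 1 + max(-1, -1) = 0
  height(38) = 1 + max(3, 0) = 4
Height = 4


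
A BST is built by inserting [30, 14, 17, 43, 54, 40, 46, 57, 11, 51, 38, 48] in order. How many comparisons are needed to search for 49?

Search path for 49: 30 -> 43 -> 54 -> 46 -> 51 -> 48
Found: False
Comparisons: 6


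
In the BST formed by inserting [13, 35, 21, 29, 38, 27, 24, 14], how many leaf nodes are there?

Tree built from: [13, 35, 21, 29, 38, 27, 24, 14]
Tree (level-order array): [13, None, 35, 21, 38, 14, 29, None, None, None, None, 27, None, 24]
Rule: A leaf has 0 children.
Per-node child counts:
  node 13: 1 child(ren)
  node 35: 2 child(ren)
  node 21: 2 child(ren)
  node 14: 0 child(ren)
  node 29: 1 child(ren)
  node 27: 1 child(ren)
  node 24: 0 child(ren)
  node 38: 0 child(ren)
Matching nodes: [14, 24, 38]
Count of leaf nodes: 3


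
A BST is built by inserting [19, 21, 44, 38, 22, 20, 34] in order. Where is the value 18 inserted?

Starting tree (level order): [19, None, 21, 20, 44, None, None, 38, None, 22, None, None, 34]
Insertion path: 19
Result: insert 18 as left child of 19
Final tree (level order): [19, 18, 21, None, None, 20, 44, None, None, 38, None, 22, None, None, 34]


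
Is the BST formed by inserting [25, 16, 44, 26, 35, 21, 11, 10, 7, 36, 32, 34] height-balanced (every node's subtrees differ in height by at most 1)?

Tree (level-order array): [25, 16, 44, 11, 21, 26, None, 10, None, None, None, None, 35, 7, None, 32, 36, None, None, None, 34]
Definition: a tree is height-balanced if, at every node, |h(left) - h(right)| <= 1 (empty subtree has height -1).
Bottom-up per-node check:
  node 7: h_left=-1, h_right=-1, diff=0 [OK], height=0
  node 10: h_left=0, h_right=-1, diff=1 [OK], height=1
  node 11: h_left=1, h_right=-1, diff=2 [FAIL (|1--1|=2 > 1)], height=2
  node 21: h_left=-1, h_right=-1, diff=0 [OK], height=0
  node 16: h_left=2, h_right=0, diff=2 [FAIL (|2-0|=2 > 1)], height=3
  node 34: h_left=-1, h_right=-1, diff=0 [OK], height=0
  node 32: h_left=-1, h_right=0, diff=1 [OK], height=1
  node 36: h_left=-1, h_right=-1, diff=0 [OK], height=0
  node 35: h_left=1, h_right=0, diff=1 [OK], height=2
  node 26: h_left=-1, h_right=2, diff=3 [FAIL (|-1-2|=3 > 1)], height=3
  node 44: h_left=3, h_right=-1, diff=4 [FAIL (|3--1|=4 > 1)], height=4
  node 25: h_left=3, h_right=4, diff=1 [OK], height=5
Node 11 violates the condition: |1 - -1| = 2 > 1.
Result: Not balanced


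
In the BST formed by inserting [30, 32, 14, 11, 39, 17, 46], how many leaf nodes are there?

Tree built from: [30, 32, 14, 11, 39, 17, 46]
Tree (level-order array): [30, 14, 32, 11, 17, None, 39, None, None, None, None, None, 46]
Rule: A leaf has 0 children.
Per-node child counts:
  node 30: 2 child(ren)
  node 14: 2 child(ren)
  node 11: 0 child(ren)
  node 17: 0 child(ren)
  node 32: 1 child(ren)
  node 39: 1 child(ren)
  node 46: 0 child(ren)
Matching nodes: [11, 17, 46]
Count of leaf nodes: 3


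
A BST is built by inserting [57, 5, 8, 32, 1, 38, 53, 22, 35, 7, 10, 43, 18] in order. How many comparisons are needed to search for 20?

Search path for 20: 57 -> 5 -> 8 -> 32 -> 22 -> 10 -> 18
Found: False
Comparisons: 7


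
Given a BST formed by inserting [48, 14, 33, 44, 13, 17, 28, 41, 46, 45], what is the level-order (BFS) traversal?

Tree insertion order: [48, 14, 33, 44, 13, 17, 28, 41, 46, 45]
Tree (level-order array): [48, 14, None, 13, 33, None, None, 17, 44, None, 28, 41, 46, None, None, None, None, 45]
BFS from the root, enqueuing left then right child of each popped node:
  queue [48] -> pop 48, enqueue [14], visited so far: [48]
  queue [14] -> pop 14, enqueue [13, 33], visited so far: [48, 14]
  queue [13, 33] -> pop 13, enqueue [none], visited so far: [48, 14, 13]
  queue [33] -> pop 33, enqueue [17, 44], visited so far: [48, 14, 13, 33]
  queue [17, 44] -> pop 17, enqueue [28], visited so far: [48, 14, 13, 33, 17]
  queue [44, 28] -> pop 44, enqueue [41, 46], visited so far: [48, 14, 13, 33, 17, 44]
  queue [28, 41, 46] -> pop 28, enqueue [none], visited so far: [48, 14, 13, 33, 17, 44, 28]
  queue [41, 46] -> pop 41, enqueue [none], visited so far: [48, 14, 13, 33, 17, 44, 28, 41]
  queue [46] -> pop 46, enqueue [45], visited so far: [48, 14, 13, 33, 17, 44, 28, 41, 46]
  queue [45] -> pop 45, enqueue [none], visited so far: [48, 14, 13, 33, 17, 44, 28, 41, 46, 45]
Result: [48, 14, 13, 33, 17, 44, 28, 41, 46, 45]


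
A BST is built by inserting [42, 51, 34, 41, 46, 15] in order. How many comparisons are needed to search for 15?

Search path for 15: 42 -> 34 -> 15
Found: True
Comparisons: 3


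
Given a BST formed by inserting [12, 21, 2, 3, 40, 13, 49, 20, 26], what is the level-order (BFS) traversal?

Tree insertion order: [12, 21, 2, 3, 40, 13, 49, 20, 26]
Tree (level-order array): [12, 2, 21, None, 3, 13, 40, None, None, None, 20, 26, 49]
BFS from the root, enqueuing left then right child of each popped node:
  queue [12] -> pop 12, enqueue [2, 21], visited so far: [12]
  queue [2, 21] -> pop 2, enqueue [3], visited so far: [12, 2]
  queue [21, 3] -> pop 21, enqueue [13, 40], visited so far: [12, 2, 21]
  queue [3, 13, 40] -> pop 3, enqueue [none], visited so far: [12, 2, 21, 3]
  queue [13, 40] -> pop 13, enqueue [20], visited so far: [12, 2, 21, 3, 13]
  queue [40, 20] -> pop 40, enqueue [26, 49], visited so far: [12, 2, 21, 3, 13, 40]
  queue [20, 26, 49] -> pop 20, enqueue [none], visited so far: [12, 2, 21, 3, 13, 40, 20]
  queue [26, 49] -> pop 26, enqueue [none], visited so far: [12, 2, 21, 3, 13, 40, 20, 26]
  queue [49] -> pop 49, enqueue [none], visited so far: [12, 2, 21, 3, 13, 40, 20, 26, 49]
Result: [12, 2, 21, 3, 13, 40, 20, 26, 49]


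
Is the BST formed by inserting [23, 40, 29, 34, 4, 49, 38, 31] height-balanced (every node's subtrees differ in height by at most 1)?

Tree (level-order array): [23, 4, 40, None, None, 29, 49, None, 34, None, None, 31, 38]
Definition: a tree is height-balanced if, at every node, |h(left) - h(right)| <= 1 (empty subtree has height -1).
Bottom-up per-node check:
  node 4: h_left=-1, h_right=-1, diff=0 [OK], height=0
  node 31: h_left=-1, h_right=-1, diff=0 [OK], height=0
  node 38: h_left=-1, h_right=-1, diff=0 [OK], height=0
  node 34: h_left=0, h_right=0, diff=0 [OK], height=1
  node 29: h_left=-1, h_right=1, diff=2 [FAIL (|-1-1|=2 > 1)], height=2
  node 49: h_left=-1, h_right=-1, diff=0 [OK], height=0
  node 40: h_left=2, h_right=0, diff=2 [FAIL (|2-0|=2 > 1)], height=3
  node 23: h_left=0, h_right=3, diff=3 [FAIL (|0-3|=3 > 1)], height=4
Node 29 violates the condition: |-1 - 1| = 2 > 1.
Result: Not balanced


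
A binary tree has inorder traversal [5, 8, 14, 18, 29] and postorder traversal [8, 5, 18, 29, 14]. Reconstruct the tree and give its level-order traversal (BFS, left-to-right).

Inorder:   [5, 8, 14, 18, 29]
Postorder: [8, 5, 18, 29, 14]
Algorithm: postorder visits root last, so walk postorder right-to-left;
each value is the root of the current inorder slice — split it at that
value, recurse on the right subtree first, then the left.
Recursive splits:
  root=14; inorder splits into left=[5, 8], right=[18, 29]
  root=29; inorder splits into left=[18], right=[]
  root=18; inorder splits into left=[], right=[]
  root=5; inorder splits into left=[], right=[8]
  root=8; inorder splits into left=[], right=[]
Reconstructed level-order: [14, 5, 29, 8, 18]


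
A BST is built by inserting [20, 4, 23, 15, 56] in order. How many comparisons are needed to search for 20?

Search path for 20: 20
Found: True
Comparisons: 1


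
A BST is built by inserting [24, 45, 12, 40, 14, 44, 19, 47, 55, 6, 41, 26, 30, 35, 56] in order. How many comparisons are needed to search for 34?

Search path for 34: 24 -> 45 -> 40 -> 26 -> 30 -> 35
Found: False
Comparisons: 6


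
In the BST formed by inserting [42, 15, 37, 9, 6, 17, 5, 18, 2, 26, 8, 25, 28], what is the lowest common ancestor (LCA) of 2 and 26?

Tree insertion order: [42, 15, 37, 9, 6, 17, 5, 18, 2, 26, 8, 25, 28]
Tree (level-order array): [42, 15, None, 9, 37, 6, None, 17, None, 5, 8, None, 18, 2, None, None, None, None, 26, None, None, 25, 28]
In a BST, the LCA of p=2, q=26 is the first node v on the
root-to-leaf path with p <= v <= q (go left if both < v, right if both > v).
Walk from root:
  at 42: both 2 and 26 < 42, go left
  at 15: 2 <= 15 <= 26, this is the LCA
LCA = 15


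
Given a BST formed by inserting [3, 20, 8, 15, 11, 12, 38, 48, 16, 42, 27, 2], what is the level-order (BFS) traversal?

Tree insertion order: [3, 20, 8, 15, 11, 12, 38, 48, 16, 42, 27, 2]
Tree (level-order array): [3, 2, 20, None, None, 8, 38, None, 15, 27, 48, 11, 16, None, None, 42, None, None, 12]
BFS from the root, enqueuing left then right child of each popped node:
  queue [3] -> pop 3, enqueue [2, 20], visited so far: [3]
  queue [2, 20] -> pop 2, enqueue [none], visited so far: [3, 2]
  queue [20] -> pop 20, enqueue [8, 38], visited so far: [3, 2, 20]
  queue [8, 38] -> pop 8, enqueue [15], visited so far: [3, 2, 20, 8]
  queue [38, 15] -> pop 38, enqueue [27, 48], visited so far: [3, 2, 20, 8, 38]
  queue [15, 27, 48] -> pop 15, enqueue [11, 16], visited so far: [3, 2, 20, 8, 38, 15]
  queue [27, 48, 11, 16] -> pop 27, enqueue [none], visited so far: [3, 2, 20, 8, 38, 15, 27]
  queue [48, 11, 16] -> pop 48, enqueue [42], visited so far: [3, 2, 20, 8, 38, 15, 27, 48]
  queue [11, 16, 42] -> pop 11, enqueue [12], visited so far: [3, 2, 20, 8, 38, 15, 27, 48, 11]
  queue [16, 42, 12] -> pop 16, enqueue [none], visited so far: [3, 2, 20, 8, 38, 15, 27, 48, 11, 16]
  queue [42, 12] -> pop 42, enqueue [none], visited so far: [3, 2, 20, 8, 38, 15, 27, 48, 11, 16, 42]
  queue [12] -> pop 12, enqueue [none], visited so far: [3, 2, 20, 8, 38, 15, 27, 48, 11, 16, 42, 12]
Result: [3, 2, 20, 8, 38, 15, 27, 48, 11, 16, 42, 12]


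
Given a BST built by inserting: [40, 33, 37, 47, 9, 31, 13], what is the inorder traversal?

Tree insertion order: [40, 33, 37, 47, 9, 31, 13]
Tree (level-order array): [40, 33, 47, 9, 37, None, None, None, 31, None, None, 13]
Inorder traversal: [9, 13, 31, 33, 37, 40, 47]


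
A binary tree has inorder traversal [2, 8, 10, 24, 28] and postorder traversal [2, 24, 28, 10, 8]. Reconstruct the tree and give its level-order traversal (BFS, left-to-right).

Inorder:   [2, 8, 10, 24, 28]
Postorder: [2, 24, 28, 10, 8]
Algorithm: postorder visits root last, so walk postorder right-to-left;
each value is the root of the current inorder slice — split it at that
value, recurse on the right subtree first, then the left.
Recursive splits:
  root=8; inorder splits into left=[2], right=[10, 24, 28]
  root=10; inorder splits into left=[], right=[24, 28]
  root=28; inorder splits into left=[24], right=[]
  root=24; inorder splits into left=[], right=[]
  root=2; inorder splits into left=[], right=[]
Reconstructed level-order: [8, 2, 10, 28, 24]


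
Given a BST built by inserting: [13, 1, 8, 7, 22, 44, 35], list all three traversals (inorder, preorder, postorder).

Tree insertion order: [13, 1, 8, 7, 22, 44, 35]
Tree (level-order array): [13, 1, 22, None, 8, None, 44, 7, None, 35]
Inorder (L, root, R): [1, 7, 8, 13, 22, 35, 44]
Preorder (root, L, R): [13, 1, 8, 7, 22, 44, 35]
Postorder (L, R, root): [7, 8, 1, 35, 44, 22, 13]


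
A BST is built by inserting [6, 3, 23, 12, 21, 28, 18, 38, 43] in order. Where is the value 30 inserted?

Starting tree (level order): [6, 3, 23, None, None, 12, 28, None, 21, None, 38, 18, None, None, 43]
Insertion path: 6 -> 23 -> 28 -> 38
Result: insert 30 as left child of 38
Final tree (level order): [6, 3, 23, None, None, 12, 28, None, 21, None, 38, 18, None, 30, 43]


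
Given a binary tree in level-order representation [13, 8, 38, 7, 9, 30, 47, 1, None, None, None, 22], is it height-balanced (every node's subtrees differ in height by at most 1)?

Tree (level-order array): [13, 8, 38, 7, 9, 30, 47, 1, None, None, None, 22]
Definition: a tree is height-balanced if, at every node, |h(left) - h(right)| <= 1 (empty subtree has height -1).
Bottom-up per-node check:
  node 1: h_left=-1, h_right=-1, diff=0 [OK], height=0
  node 7: h_left=0, h_right=-1, diff=1 [OK], height=1
  node 9: h_left=-1, h_right=-1, diff=0 [OK], height=0
  node 8: h_left=1, h_right=0, diff=1 [OK], height=2
  node 22: h_left=-1, h_right=-1, diff=0 [OK], height=0
  node 30: h_left=0, h_right=-1, diff=1 [OK], height=1
  node 47: h_left=-1, h_right=-1, diff=0 [OK], height=0
  node 38: h_left=1, h_right=0, diff=1 [OK], height=2
  node 13: h_left=2, h_right=2, diff=0 [OK], height=3
All nodes satisfy the balance condition.
Result: Balanced


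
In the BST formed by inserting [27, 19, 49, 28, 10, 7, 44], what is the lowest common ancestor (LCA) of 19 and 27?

Tree insertion order: [27, 19, 49, 28, 10, 7, 44]
Tree (level-order array): [27, 19, 49, 10, None, 28, None, 7, None, None, 44]
In a BST, the LCA of p=19, q=27 is the first node v on the
root-to-leaf path with p <= v <= q (go left if both < v, right if both > v).
Walk from root:
  at 27: 19 <= 27 <= 27, this is the LCA
LCA = 27


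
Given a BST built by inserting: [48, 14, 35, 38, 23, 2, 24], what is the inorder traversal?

Tree insertion order: [48, 14, 35, 38, 23, 2, 24]
Tree (level-order array): [48, 14, None, 2, 35, None, None, 23, 38, None, 24]
Inorder traversal: [2, 14, 23, 24, 35, 38, 48]


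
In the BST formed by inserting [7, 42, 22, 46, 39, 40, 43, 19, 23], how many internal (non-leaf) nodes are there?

Tree built from: [7, 42, 22, 46, 39, 40, 43, 19, 23]
Tree (level-order array): [7, None, 42, 22, 46, 19, 39, 43, None, None, None, 23, 40]
Rule: An internal node has at least one child.
Per-node child counts:
  node 7: 1 child(ren)
  node 42: 2 child(ren)
  node 22: 2 child(ren)
  node 19: 0 child(ren)
  node 39: 2 child(ren)
  node 23: 0 child(ren)
  node 40: 0 child(ren)
  node 46: 1 child(ren)
  node 43: 0 child(ren)
Matching nodes: [7, 42, 22, 39, 46]
Count of internal (non-leaf) nodes: 5


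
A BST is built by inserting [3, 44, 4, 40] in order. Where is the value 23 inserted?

Starting tree (level order): [3, None, 44, 4, None, None, 40]
Insertion path: 3 -> 44 -> 4 -> 40
Result: insert 23 as left child of 40
Final tree (level order): [3, None, 44, 4, None, None, 40, 23]


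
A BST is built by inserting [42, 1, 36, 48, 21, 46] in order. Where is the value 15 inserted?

Starting tree (level order): [42, 1, 48, None, 36, 46, None, 21]
Insertion path: 42 -> 1 -> 36 -> 21
Result: insert 15 as left child of 21
Final tree (level order): [42, 1, 48, None, 36, 46, None, 21, None, None, None, 15]


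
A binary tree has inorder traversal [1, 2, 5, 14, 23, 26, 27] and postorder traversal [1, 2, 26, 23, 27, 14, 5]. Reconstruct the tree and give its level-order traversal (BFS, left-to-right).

Inorder:   [1, 2, 5, 14, 23, 26, 27]
Postorder: [1, 2, 26, 23, 27, 14, 5]
Algorithm: postorder visits root last, so walk postorder right-to-left;
each value is the root of the current inorder slice — split it at that
value, recurse on the right subtree first, then the left.
Recursive splits:
  root=5; inorder splits into left=[1, 2], right=[14, 23, 26, 27]
  root=14; inorder splits into left=[], right=[23, 26, 27]
  root=27; inorder splits into left=[23, 26], right=[]
  root=23; inorder splits into left=[], right=[26]
  root=26; inorder splits into left=[], right=[]
  root=2; inorder splits into left=[1], right=[]
  root=1; inorder splits into left=[], right=[]
Reconstructed level-order: [5, 2, 14, 1, 27, 23, 26]


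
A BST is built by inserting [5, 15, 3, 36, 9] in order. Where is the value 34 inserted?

Starting tree (level order): [5, 3, 15, None, None, 9, 36]
Insertion path: 5 -> 15 -> 36
Result: insert 34 as left child of 36
Final tree (level order): [5, 3, 15, None, None, 9, 36, None, None, 34]


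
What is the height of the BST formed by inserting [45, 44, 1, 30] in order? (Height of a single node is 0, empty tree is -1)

Insertion order: [45, 44, 1, 30]
Tree (level-order array): [45, 44, None, 1, None, None, 30]
Compute height bottom-up (empty subtree = -1):
  height(30) = 1 + max(-1, -1) = 0
  height(1) = 1 + max(-1, 0) = 1
  height(44) = 1 + max(1, -1) = 2
  height(45) = 1 + max(2, -1) = 3
Height = 3


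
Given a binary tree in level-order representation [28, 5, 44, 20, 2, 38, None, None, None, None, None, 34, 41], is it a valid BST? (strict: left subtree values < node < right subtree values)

Level-order array: [28, 5, 44, 20, 2, 38, None, None, None, None, None, 34, 41]
Validate using subtree bounds (lo, hi): at each node, require lo < value < hi,
then recurse left with hi=value and right with lo=value.
Preorder trace (stopping at first violation):
  at node 28 with bounds (-inf, +inf): OK
  at node 5 with bounds (-inf, 28): OK
  at node 20 with bounds (-inf, 5): VIOLATION
Node 20 violates its bound: not (-inf < 20 < 5).
Result: Not a valid BST


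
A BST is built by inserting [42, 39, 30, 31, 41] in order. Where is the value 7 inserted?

Starting tree (level order): [42, 39, None, 30, 41, None, 31]
Insertion path: 42 -> 39 -> 30
Result: insert 7 as left child of 30
Final tree (level order): [42, 39, None, 30, 41, 7, 31]


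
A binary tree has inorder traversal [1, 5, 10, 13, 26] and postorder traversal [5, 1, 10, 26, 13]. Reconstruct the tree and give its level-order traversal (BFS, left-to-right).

Inorder:   [1, 5, 10, 13, 26]
Postorder: [5, 1, 10, 26, 13]
Algorithm: postorder visits root last, so walk postorder right-to-left;
each value is the root of the current inorder slice — split it at that
value, recurse on the right subtree first, then the left.
Recursive splits:
  root=13; inorder splits into left=[1, 5, 10], right=[26]
  root=26; inorder splits into left=[], right=[]
  root=10; inorder splits into left=[1, 5], right=[]
  root=1; inorder splits into left=[], right=[5]
  root=5; inorder splits into left=[], right=[]
Reconstructed level-order: [13, 10, 26, 1, 5]


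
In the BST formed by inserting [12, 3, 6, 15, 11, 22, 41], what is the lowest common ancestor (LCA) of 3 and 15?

Tree insertion order: [12, 3, 6, 15, 11, 22, 41]
Tree (level-order array): [12, 3, 15, None, 6, None, 22, None, 11, None, 41]
In a BST, the LCA of p=3, q=15 is the first node v on the
root-to-leaf path with p <= v <= q (go left if both < v, right if both > v).
Walk from root:
  at 12: 3 <= 12 <= 15, this is the LCA
LCA = 12


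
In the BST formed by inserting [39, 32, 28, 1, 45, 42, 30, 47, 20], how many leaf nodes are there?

Tree built from: [39, 32, 28, 1, 45, 42, 30, 47, 20]
Tree (level-order array): [39, 32, 45, 28, None, 42, 47, 1, 30, None, None, None, None, None, 20]
Rule: A leaf has 0 children.
Per-node child counts:
  node 39: 2 child(ren)
  node 32: 1 child(ren)
  node 28: 2 child(ren)
  node 1: 1 child(ren)
  node 20: 0 child(ren)
  node 30: 0 child(ren)
  node 45: 2 child(ren)
  node 42: 0 child(ren)
  node 47: 0 child(ren)
Matching nodes: [20, 30, 42, 47]
Count of leaf nodes: 4


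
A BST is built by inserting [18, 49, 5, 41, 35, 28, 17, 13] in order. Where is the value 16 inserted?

Starting tree (level order): [18, 5, 49, None, 17, 41, None, 13, None, 35, None, None, None, 28]
Insertion path: 18 -> 5 -> 17 -> 13
Result: insert 16 as right child of 13
Final tree (level order): [18, 5, 49, None, 17, 41, None, 13, None, 35, None, None, 16, 28]


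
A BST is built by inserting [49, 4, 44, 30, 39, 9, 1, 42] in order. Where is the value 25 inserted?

Starting tree (level order): [49, 4, None, 1, 44, None, None, 30, None, 9, 39, None, None, None, 42]
Insertion path: 49 -> 4 -> 44 -> 30 -> 9
Result: insert 25 as right child of 9
Final tree (level order): [49, 4, None, 1, 44, None, None, 30, None, 9, 39, None, 25, None, 42]


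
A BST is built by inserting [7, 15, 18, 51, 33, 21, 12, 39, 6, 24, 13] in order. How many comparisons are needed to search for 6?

Search path for 6: 7 -> 6
Found: True
Comparisons: 2


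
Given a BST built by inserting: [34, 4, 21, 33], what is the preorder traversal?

Tree insertion order: [34, 4, 21, 33]
Tree (level-order array): [34, 4, None, None, 21, None, 33]
Preorder traversal: [34, 4, 21, 33]


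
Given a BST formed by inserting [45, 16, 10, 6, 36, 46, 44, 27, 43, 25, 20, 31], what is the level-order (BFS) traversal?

Tree insertion order: [45, 16, 10, 6, 36, 46, 44, 27, 43, 25, 20, 31]
Tree (level-order array): [45, 16, 46, 10, 36, None, None, 6, None, 27, 44, None, None, 25, 31, 43, None, 20]
BFS from the root, enqueuing left then right child of each popped node:
  queue [45] -> pop 45, enqueue [16, 46], visited so far: [45]
  queue [16, 46] -> pop 16, enqueue [10, 36], visited so far: [45, 16]
  queue [46, 10, 36] -> pop 46, enqueue [none], visited so far: [45, 16, 46]
  queue [10, 36] -> pop 10, enqueue [6], visited so far: [45, 16, 46, 10]
  queue [36, 6] -> pop 36, enqueue [27, 44], visited so far: [45, 16, 46, 10, 36]
  queue [6, 27, 44] -> pop 6, enqueue [none], visited so far: [45, 16, 46, 10, 36, 6]
  queue [27, 44] -> pop 27, enqueue [25, 31], visited so far: [45, 16, 46, 10, 36, 6, 27]
  queue [44, 25, 31] -> pop 44, enqueue [43], visited so far: [45, 16, 46, 10, 36, 6, 27, 44]
  queue [25, 31, 43] -> pop 25, enqueue [20], visited so far: [45, 16, 46, 10, 36, 6, 27, 44, 25]
  queue [31, 43, 20] -> pop 31, enqueue [none], visited so far: [45, 16, 46, 10, 36, 6, 27, 44, 25, 31]
  queue [43, 20] -> pop 43, enqueue [none], visited so far: [45, 16, 46, 10, 36, 6, 27, 44, 25, 31, 43]
  queue [20] -> pop 20, enqueue [none], visited so far: [45, 16, 46, 10, 36, 6, 27, 44, 25, 31, 43, 20]
Result: [45, 16, 46, 10, 36, 6, 27, 44, 25, 31, 43, 20]
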